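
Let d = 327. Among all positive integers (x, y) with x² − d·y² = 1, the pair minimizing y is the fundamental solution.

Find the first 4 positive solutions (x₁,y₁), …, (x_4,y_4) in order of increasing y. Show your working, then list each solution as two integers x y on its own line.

217 12
94177 5208
40872601 2260260
17738614657 980947632

d=327: √d = [18; 12,36] (ℓ=2, even), read p_1/q_1
a_0=18:  p_0=18·1+0=18,  q_0=18·0+1=1
a_1=12:  p_1=12·18+1=217,  q_1=12·1+0=12
(x₁, y₁) = (217, 12);  217² − 327·12² = 1 ✓
n=2: (217,12)∘(217,12) = (217·217+327·12·12, 217·12+12·217) = (94177,5208)
n=3: (94177,5208)∘(217,12) = (217·94177+327·12·5208, 217·5208+12·94177) = (40872601,2260260)
n=4: (40872601,2260260)∘(217,12) = (217·40872601+327·12·2260260, 217·2260260+12·40872601) = (17738614657,980947632)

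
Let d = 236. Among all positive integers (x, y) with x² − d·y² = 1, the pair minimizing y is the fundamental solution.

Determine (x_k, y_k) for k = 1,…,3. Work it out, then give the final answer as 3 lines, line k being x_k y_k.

d=236: √d = [15; 2,1,3,5,1,6,1,5,3,1,2,30] (ℓ=12, even), read p_11/q_11
step 0: (15, 1)  from 15·(1,0) + (0,1)
step 1: (31, 2)  from 2·(15,1) + (1,0)
step 2: (46, 3)  from 1·(31,2) + (15,1)
step 3: (169, 11)  from 3·(46,3) + (31,2)
step 4: (891, 58)  from 5·(169,11) + (46,3)
step 5: (1060, 69)  from 1·(891,58) + (169,11)
step 6: (7251, 472)  from 6·(1060,69) + (891,58)
step 7: (8311, 541)  from 1·(7251,472) + (1060,69)
step 8: (48806, 3177)  from 5·(8311,541) + (7251,472)
step 9: (154729, 10072)  from 3·(48806,3177) + (8311,541)
step 10: (203535, 13249)  from 1·(154729,10072) + (48806,3177)
step 11: (561799, 36570)  from 2·(203535,13249) + (154729,10072)
fundamental: x₁=561799, y₁=36570  (since 315618116401 − 236·1337364900 = 1)
n=2: (561799,36570)∘(561799,36570) = (561799·561799+236·36570·36570, 561799·36570+36570·561799) = (631236232801,41089978860)
n=3: (631236232801,41089978860)∘(561799,36570) = (561799·631236232801+236·36570·41089978860, 561799·41089978860+36570·631236232801) = (709255768702176199,46168618067101710)

561799 36570
631236232801 41089978860
709255768702176199 46168618067101710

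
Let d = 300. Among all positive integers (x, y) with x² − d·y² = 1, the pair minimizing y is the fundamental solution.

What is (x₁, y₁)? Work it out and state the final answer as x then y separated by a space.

1351 78

[17; 3,8,3,34] for √300; ℓ=4 ⇒ convergent index 3
a_0=17:  p_0=17·1+0=17,  q_0=17·0+1=1
…
a_2=8:  p_2=8·52+17=433,  q_2=8·3+1=25
a_3=3:  p_3=3·433+52=1351,  q_3=3·25+3=78
(x₁, y₁) = (1351, 78);  1351² − 300·78² = 1 ✓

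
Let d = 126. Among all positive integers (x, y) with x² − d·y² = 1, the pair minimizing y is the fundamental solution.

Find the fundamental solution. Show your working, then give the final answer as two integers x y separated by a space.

449 40

√126 = [11; 4,2,4,22, …], period ℓ=4 (even) → k=3
k=0  a_k=11  p_k/q_k = 11/1
k=1  a_k=4  p_k/q_k = 45/4
k=2  a_k=2  p_k/q_k = 101/9
k=3  a_k=4  p_k/q_k = 449/40
→ (449, 40).  Check: 449²=201601, 126·40²=201600, difference 1.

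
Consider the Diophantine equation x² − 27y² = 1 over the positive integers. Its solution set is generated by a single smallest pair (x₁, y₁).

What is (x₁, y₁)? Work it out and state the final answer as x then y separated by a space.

[5; 5,10] for √27; ℓ=2 ⇒ convergent index 1
k=0  a_k=5  p_k/q_k = 5/1
k=1  a_k=5  p_k/q_k = 26/5
(x₁, y₁) = (26, 5);  26² − 27·5² = 1 ✓

26 5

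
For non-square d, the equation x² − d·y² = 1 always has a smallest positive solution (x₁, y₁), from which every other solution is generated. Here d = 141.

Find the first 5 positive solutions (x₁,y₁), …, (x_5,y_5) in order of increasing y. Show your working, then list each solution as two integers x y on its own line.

95 8
18049 1520
3429215 288792
651532801 54868960
123787802975 10424813608

[11; 1,6,1,22] for √141; ℓ=4 ⇒ convergent index 3
i=0: a=11 ⇒ p=11, q=1
…
i=2: a=6 ⇒ p=83, q=7
i=3: a=1 ⇒ p=95, q=8
(x₁, y₁) = (95, 8);  95² − 141·8² = 1 ✓
k=2:  x_2 = 95·95+141·8·8 = 18049,  y_2 = 95·8+8·95 = 1520
k=3:  x_3 = 95·18049+141·8·1520 = 3429215,  y_3 = 95·1520+8·18049 = 288792
k=4:  x_4 = 95·3429215+141·8·288792 = 651532801,  y_4 = 95·288792+8·3429215 = 54868960
k=5:  x_5 = 95·651532801+141·8·54868960 = 123787802975,  y_5 = 95·54868960+8·651532801 = 10424813608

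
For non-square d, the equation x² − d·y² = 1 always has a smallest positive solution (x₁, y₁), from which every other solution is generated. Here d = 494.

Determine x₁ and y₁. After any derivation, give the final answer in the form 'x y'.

73035 3286

√494 = [22; 4,2,2,1,2,1,2,2,4,44, …], period ℓ=10 (even) → k=9
a_0=22:  p_0=22·1+0=22,  q_0=22·0+1=1
a_1=4:  p_1=4·22+1=89,  q_1=4·1+0=4
a_2=2:  p_2=2·89+22=200,  q_2=2·4+1=9
a_3=2:  p_3=2·200+89=489,  q_3=2·9+4=22
a_4=1:  p_4=1·489+200=689,  q_4=1·22+9=31
a_5=2:  p_5=2·689+489=1867,  q_5=2·31+22=84
…
a_7=2:  p_7=2·2556+1867=6979,  q_7=2·115+84=314
a_8=2:  p_8=2·6979+2556=16514,  q_8=2·314+115=743
a_9=4:  p_9=4·16514+6979=73035,  q_9=4·743+314=3286
(x₁, y₁) = (73035, 3286);  73035² − 494·3286² = 1 ✓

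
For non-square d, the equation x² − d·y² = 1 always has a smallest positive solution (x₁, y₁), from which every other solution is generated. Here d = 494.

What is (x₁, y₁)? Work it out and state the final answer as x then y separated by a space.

73035 3286

√494 → a₀=22, period (4,2,2,1,2,1,2,2,4,44); ℓ=10 even so k=9
step 0: (22, 1)  from 22·(1,0) + (0,1)
…
step 4: (689, 31)  from 1·(489,22) + (200,9)
…
step 6: (2556, 115)  from 1·(1867,84) + (689,31)
…
step 8: (16514, 743)  from 2·(6979,314) + (2556,115)
step 9: (73035, 3286)  from 4·(16514,743) + (6979,314)
(x₁, y₁) = (73035, 3286);  73035² − 494·3286² = 1 ✓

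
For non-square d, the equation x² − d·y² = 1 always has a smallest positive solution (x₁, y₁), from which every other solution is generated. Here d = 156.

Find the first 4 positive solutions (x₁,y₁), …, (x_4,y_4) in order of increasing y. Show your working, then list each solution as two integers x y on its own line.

√156 → a₀=12, period (2,24); ℓ=2 even so k=1
a_0=12:  p_0=12·1+0=12,  q_0=12·0+1=1
a_1=2:  p_1=2·12+1=25,  q_1=2·1+0=2
(x₁, y₁) = (25, 2);  25² − 156·2² = 1 ✓
(x_2, y_2) = (25·25 + 156·2·2, 25·2 + 2·25) = (1249, 100)
(x_3, y_3) = (25·1249 + 156·2·100, 25·100 + 2·1249) = (62425, 4998)
(x_4, y_4) = (25·62425 + 156·2·4998, 25·4998 + 2·62425) = (3120001, 249800)

25 2
1249 100
62425 4998
3120001 249800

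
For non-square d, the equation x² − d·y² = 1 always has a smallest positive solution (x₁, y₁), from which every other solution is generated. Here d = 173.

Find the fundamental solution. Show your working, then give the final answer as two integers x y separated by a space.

√173 = [13; 6,1,1,6,26, …], period ℓ=5 (odd) → k=9
a_0=13:  p_0=13·1+0=13,  q_0=13·0+1=1
a_1=6:  p_1=6·13+1=79,  q_1=6·1+0=6
a_2=1:  p_2=1·79+13=92,  q_2=1·6+1=7
…
a_4=6:  p_4=6·171+92=1118,  q_4=6·13+7=85
a_5=26:  p_5=26·1118+171=29239,  q_5=26·85+13=2223
a_6=6:  p_6=6·29239+1118=176552,  q_6=6·2223+85=13423
a_7=1:  p_7=1·176552+29239=205791,  q_7=1·13423+2223=15646
a_8=1:  p_8=1·205791+176552=382343,  q_8=1·15646+13423=29069
a_9=6:  p_9=6·382343+205791=2499849,  q_9=6·29069+15646=190060
→ (2499849, 190060).  Check: 2499849²=6249245022801, 173·190060²=6249245022800, difference 1.

2499849 190060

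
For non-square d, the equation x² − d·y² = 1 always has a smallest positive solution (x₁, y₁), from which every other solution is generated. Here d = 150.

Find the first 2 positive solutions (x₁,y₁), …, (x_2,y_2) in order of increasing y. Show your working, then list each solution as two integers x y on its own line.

√150 → a₀=12, period (4,24); ℓ=2 even so k=1
i=0: a=12 ⇒ p=12, q=1
i=1: a=4 ⇒ p=49, q=4
→ (49, 4).  Check: 49²=2401, 150·4²=2400, difference 1.
k=2:  x_2 = 49·49+150·4·4 = 4801,  y_2 = 49·4+4·49 = 392

49 4
4801 392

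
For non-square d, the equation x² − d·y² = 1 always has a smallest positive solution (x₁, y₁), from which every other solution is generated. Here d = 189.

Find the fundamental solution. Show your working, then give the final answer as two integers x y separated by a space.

55 4

d=189: √d = [13; 1,2,1,26] (ℓ=4, even), read p_3/q_3
k=0  a_k=13  p_k/q_k = 13/1
k=1  a_k=1  p_k/q_k = 14/1
k=2  a_k=2  p_k/q_k = 41/3
k=3  a_k=1  p_k/q_k = 55/4
→ (55, 4).  Check: 55²=3025, 189·4²=3024, difference 1.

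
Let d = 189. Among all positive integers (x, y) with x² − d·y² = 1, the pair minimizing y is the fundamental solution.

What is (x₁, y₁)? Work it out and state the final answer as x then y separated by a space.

55 4

[13; 1,2,1,26] for √189; ℓ=4 ⇒ convergent index 3
i=0: a=13 ⇒ p=13, q=1
i=1: a=1 ⇒ p=14, q=1
i=2: a=2 ⇒ p=41, q=3
i=3: a=1 ⇒ p=55, q=4
(x₁, y₁) = (55, 4);  55² − 189·4² = 1 ✓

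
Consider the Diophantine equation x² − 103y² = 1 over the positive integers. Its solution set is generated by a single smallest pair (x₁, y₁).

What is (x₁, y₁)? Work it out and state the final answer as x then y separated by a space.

d=103: √d = [10; 6,1,2,1,1,9,1,1,2,1,6,20] (ℓ=12, even), read p_11/q_11
k=0  a_k=10  p_k/q_k = 10/1
k=1  a_k=6  p_k/q_k = 61/6
k=2  a_k=1  p_k/q_k = 71/7
k=3  a_k=2  p_k/q_k = 203/20
…
k=5  a_k=1  p_k/q_k = 477/47
k=6  a_k=9  p_k/q_k = 4567/450
k=7  a_k=1  p_k/q_k = 5044/497
k=8  a_k=1  p_k/q_k = 9611/947
k=9  a_k=2  p_k/q_k = 24266/2391
k=10  a_k=1  p_k/q_k = 33877/3338
k=11  a_k=6  p_k/q_k = 227528/22419
(x₁, y₁) = (227528, 22419);  227528² − 103·22419² = 1 ✓

227528 22419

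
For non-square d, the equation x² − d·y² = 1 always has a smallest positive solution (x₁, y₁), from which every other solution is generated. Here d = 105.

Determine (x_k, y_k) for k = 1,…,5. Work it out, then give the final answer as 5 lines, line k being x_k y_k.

[10; 4,20] for √105; ℓ=2 ⇒ convergent index 1
k=0  a_k=10  p_k/q_k = 10/1
k=1  a_k=4  p_k/q_k = 41/4
fundamental: x₁=41, y₁=4  (since 1681 − 105·16 = 1)
n=2: (41,4)∘(41,4) = (41·41+105·4·4, 41·4+4·41) = (3361,328)
n=3: (3361,328)∘(41,4) = (41·3361+105·4·328, 41·328+4·3361) = (275561,26892)
n=4: (275561,26892)∘(41,4) = (41·275561+105·4·26892, 41·26892+4·275561) = (22592641,2204816)
n=5: (22592641,2204816)∘(41,4) = (41·22592641+105·4·2204816, 41·2204816+4·22592641) = (1852321001,180768020)

41 4
3361 328
275561 26892
22592641 2204816
1852321001 180768020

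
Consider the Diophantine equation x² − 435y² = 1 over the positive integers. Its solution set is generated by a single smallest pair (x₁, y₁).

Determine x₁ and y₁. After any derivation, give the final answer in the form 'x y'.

146 7

d=435: √d = [20; 1,5,1,40] (ℓ=4, even), read p_3/q_3
i=0: a=20 ⇒ p=20, q=1
…
i=2: a=5 ⇒ p=125, q=6
i=3: a=1 ⇒ p=146, q=7
fundamental: x₁=146, y₁=7  (since 21316 − 435·49 = 1)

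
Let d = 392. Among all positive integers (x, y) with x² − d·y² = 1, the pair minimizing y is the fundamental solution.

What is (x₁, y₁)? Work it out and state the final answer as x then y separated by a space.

√392 = [19; 1,3,1,38, …], period ℓ=4 (even) → k=3
i=0: a=19 ⇒ p=19, q=1
…
i=2: a=3 ⇒ p=79, q=4
i=3: a=1 ⇒ p=99, q=5
(x₁, y₁) = (99, 5);  99² − 392·5² = 1 ✓

99 5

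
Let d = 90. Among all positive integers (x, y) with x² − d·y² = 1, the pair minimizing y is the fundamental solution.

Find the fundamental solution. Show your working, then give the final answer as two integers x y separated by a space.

19 2

√90 = [9; 2,18, …], period ℓ=2 (even) → k=1
step 0: (9, 1)  from 9·(1,0) + (0,1)
step 1: (19, 2)  from 2·(9,1) + (1,0)
(x₁, y₁) = (19, 2);  19² − 90·2² = 1 ✓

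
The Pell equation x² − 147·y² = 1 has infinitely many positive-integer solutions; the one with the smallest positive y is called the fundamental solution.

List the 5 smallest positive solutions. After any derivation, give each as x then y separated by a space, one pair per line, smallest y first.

97 8
18817 1552
3650401 301080
708158977 58407968
137379191137 11330844712

√147 = [12; 8,24, …], period ℓ=2 (even) → k=1
k=0  a_k=12  p_k/q_k = 12/1
k=1  a_k=8  p_k/q_k = 97/8
fundamental: x₁=97, y₁=8  (since 9409 − 147·64 = 1)
n=2: (97,8)∘(97,8) = (97·97+147·8·8, 97·8+8·97) = (18817,1552)
n=3: (18817,1552)∘(97,8) = (97·18817+147·8·1552, 97·1552+8·18817) = (3650401,301080)
n=4: (3650401,301080)∘(97,8) = (97·3650401+147·8·301080, 97·301080+8·3650401) = (708158977,58407968)
n=5: (708158977,58407968)∘(97,8) = (97·708158977+147·8·58407968, 97·58407968+8·708158977) = (137379191137,11330844712)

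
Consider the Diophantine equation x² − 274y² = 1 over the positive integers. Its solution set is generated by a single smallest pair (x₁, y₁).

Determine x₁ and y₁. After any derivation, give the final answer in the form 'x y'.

√274 = [16; 1,1,4,4,1,1,32, …], period ℓ=7 (odd) → k=13
step 0: (16, 1)  from 16·(1,0) + (0,1)
…
step 4: (629, 38)  from 4·(149,9) + (33,2)
step 5: (778, 47)  from 1·(629,38) + (149,9)
…
step 8: (47209, 2852)  from 1·(45802,2767) + (1407,85)
step 9: (93011, 5619)  from 1·(47209,2852) + (45802,2767)
…
step 12: (2189276, 132259)  from 1·(1770023,106931) + (419253,25328)
step 13: (3959299, 239190)  from 1·(2189276,132259) + (1770023,106931)
→ (3959299, 239190).  Check: 3959299²=15676048571401, 274·239190²=15676048571400, difference 1.

3959299 239190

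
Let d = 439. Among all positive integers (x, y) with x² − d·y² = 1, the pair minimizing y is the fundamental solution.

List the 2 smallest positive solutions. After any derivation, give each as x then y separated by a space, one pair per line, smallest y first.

[20; 1,19,1,40] for √439; ℓ=4 ⇒ convergent index 3
step 0: (20, 1)  from 20·(1,0) + (0,1)
step 1: (21, 1)  from 1·(20,1) + (1,0)
step 2: (419, 20)  from 19·(21,1) + (20,1)
step 3: (440, 21)  from 1·(419,20) + (21,1)
(x₁, y₁) = (440, 21);  440² − 439·21² = 1 ✓
k=2:  x_2 = 440·440+439·21·21 = 387199,  y_2 = 440·21+21·440 = 18480

440 21
387199 18480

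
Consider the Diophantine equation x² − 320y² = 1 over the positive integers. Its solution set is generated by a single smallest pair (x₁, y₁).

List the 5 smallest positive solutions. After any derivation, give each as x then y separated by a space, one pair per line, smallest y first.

161 9
51841 2898
16692641 933147
5374978561 300470436
1730726404001 96750547245

√320 → a₀=17, period (1,7,1,34); ℓ=4 even so k=3
k=0  a_k=17  p_k/q_k = 17/1
…
k=2  a_k=7  p_k/q_k = 143/8
k=3  a_k=1  p_k/q_k = 161/9
→ (161, 9).  Check: 161²=25921, 320·9²=25920, difference 1.
(x_2, y_2) = (161·161 + 320·9·9, 161·9 + 9·161) = (51841, 2898)
(x_3, y_3) = (161·51841 + 320·9·2898, 161·2898 + 9·51841) = (16692641, 933147)
(x_4, y_4) = (161·16692641 + 320·9·933147, 161·933147 + 9·16692641) = (5374978561, 300470436)
(x_5, y_5) = (161·5374978561 + 320·9·300470436, 161·300470436 + 9·5374978561) = (1730726404001, 96750547245)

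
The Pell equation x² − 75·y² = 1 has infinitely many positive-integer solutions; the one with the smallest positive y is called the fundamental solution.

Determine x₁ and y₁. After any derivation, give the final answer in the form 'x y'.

√75 → a₀=8, period (1,1,1,16); ℓ=4 even so k=3
step 0: (8, 1)  from 8·(1,0) + (0,1)
step 1: (9, 1)  from 1·(8,1) + (1,0)
step 2: (17, 2)  from 1·(9,1) + (8,1)
step 3: (26, 3)  from 1·(17,2) + (9,1)
(x₁, y₁) = (26, 3);  26² − 75·3² = 1 ✓

26 3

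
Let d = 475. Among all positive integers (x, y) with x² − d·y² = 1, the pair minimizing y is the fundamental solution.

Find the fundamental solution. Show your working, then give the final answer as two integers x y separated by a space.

[21; 1,3,1,6,2,6,1,3,1,42] for √475; ℓ=10 ⇒ convergent index 9
step 0: (21, 1)  from 21·(1,0) + (0,1)
…
step 2: (87, 4)  from 3·(22,1) + (21,1)
…
step 4: (741, 34)  from 6·(109,5) + (87,4)
step 5: (1591, 73)  from 2·(741,34) + (109,5)
…
step 7: (11878, 545)  from 1·(10287,472) + (1591,73)
step 8: (45921, 2107)  from 3·(11878,545) + (10287,472)
step 9: (57799, 2652)  from 1·(45921,2107) + (11878,545)
→ (57799, 2652).  Check: 57799²=3340724401, 475·2652²=3340724400, difference 1.

57799 2652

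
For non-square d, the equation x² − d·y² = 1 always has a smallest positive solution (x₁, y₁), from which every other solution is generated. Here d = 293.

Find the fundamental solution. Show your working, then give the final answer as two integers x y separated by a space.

12320649 719780

[17; 8,1,1,8,34] for √293; ℓ=5 ⇒ convergent index 9
a_0=17:  p_0=17·1+0=17,  q_0=17·0+1=1
a_1=8:  p_1=8·17+1=137,  q_1=8·1+0=8
a_2=1:  p_2=1·137+17=154,  q_2=1·8+1=9
a_3=1:  p_3=1·154+137=291,  q_3=1·9+8=17
a_4=8:  p_4=8·291+154=2482,  q_4=8·17+9=145
a_5=34:  p_5=34·2482+291=84679,  q_5=34·145+17=4947
a_6=8:  p_6=8·84679+2482=679914,  q_6=8·4947+145=39721
a_7=1:  p_7=1·679914+84679=764593,  q_7=1·39721+4947=44668
a_8=1:  p_8=1·764593+679914=1444507,  q_8=1·44668+39721=84389
a_9=8:  p_9=8·1444507+764593=12320649,  q_9=8·84389+44668=719780
fundamental: x₁=12320649, y₁=719780  (since 151798391781201 − 293·518083248400 = 1)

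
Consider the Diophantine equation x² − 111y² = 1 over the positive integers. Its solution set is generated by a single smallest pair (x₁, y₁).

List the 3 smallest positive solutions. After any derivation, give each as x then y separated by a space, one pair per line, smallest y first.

√111 → a₀=10, period (1,1,6,1,1,20); ℓ=6 even so k=5
step 0: (10, 1)  from 10·(1,0) + (0,1)
…
step 4: (158, 15)  from 1·(137,13) + (21,2)
step 5: (295, 28)  from 1·(158,15) + (137,13)
fundamental: x₁=295, y₁=28  (since 87025 − 111·784 = 1)
(295+28√111)^2 = 174049 + 16520√111
(295+28√111)^3 = 102688615 + 9746772√111

295 28
174049 16520
102688615 9746772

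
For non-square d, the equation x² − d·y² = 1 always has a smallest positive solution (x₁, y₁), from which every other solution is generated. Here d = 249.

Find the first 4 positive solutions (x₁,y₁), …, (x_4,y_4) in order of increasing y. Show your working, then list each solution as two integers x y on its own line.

√249 = [15; 1,3,1,1,5,…,3,1,30, …], period ℓ=16 (even) → k=15
i=0: a=15 ⇒ p=15, q=1
i=1: a=1 ⇒ p=16, q=1
i=2: a=3 ⇒ p=63, q=4
i=3: a=1 ⇒ p=79, q=5
…
i=5: a=5 ⇒ p=789, q=50
i=6: a=1 ⇒ p=931, q=59
…
i=8: a=10 ⇒ p=36751, q=2329
…
i=10: a=1 ⇒ p=150586, q=9543
…
i=12: a=1 ⇒ p=1017351, q=64472
i=13: a=1 ⇒ p=1884116, q=119401
i=14: a=3 ⇒ p=6669699, q=422675
i=15: a=1 ⇒ p=8553815, q=542076
→ (8553815, 542076).  Check: 8553815²=73167751054225, 249·542076²=73167751054224, difference 1.
(x_2, y_2) = (8553815·8553815 + 249·542076·542076, 8553815·542076 + 542076·8553815) = (146335502108449, 9273635639880)
(x_3, y_3) = (8553815·146335502108449 + 249·542076·9273635639880, 8553815·9273635639880 + 542076·146335502108449) = (2503453625935556812055, 158649927281879742324)
(x_4, y_4) = (8553815·2503453625935556812055 + 249·542076·158649927281879742324, 8553815·158649927281879742324 + 542076·2503453625935556812055) = (42828158354663763449114371201, 2714124255465295062538692240)

8553815 542076
146335502108449 9273635639880
2503453625935556812055 158649927281879742324
42828158354663763449114371201 2714124255465295062538692240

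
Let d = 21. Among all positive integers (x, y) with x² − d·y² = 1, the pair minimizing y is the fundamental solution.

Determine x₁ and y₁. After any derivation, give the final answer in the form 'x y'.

55 12

√21 → a₀=4, period (1,1,2,1,1,8); ℓ=6 even so k=5
step 0: (4, 1)  from 4·(1,0) + (0,1)
step 1: (5, 1)  from 1·(4,1) + (1,0)
step 2: (9, 2)  from 1·(5,1) + (4,1)
step 3: (23, 5)  from 2·(9,2) + (5,1)
step 4: (32, 7)  from 1·(23,5) + (9,2)
step 5: (55, 12)  from 1·(32,7) + (23,5)
fundamental: x₁=55, y₁=12  (since 3025 − 21·144 = 1)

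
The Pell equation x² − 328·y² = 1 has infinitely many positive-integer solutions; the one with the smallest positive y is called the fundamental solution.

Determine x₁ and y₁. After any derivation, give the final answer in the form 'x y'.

d=328: √d = [18; 9,36] (ℓ=2, even), read p_1/q_1
k=0  a_k=18  p_k/q_k = 18/1
k=1  a_k=9  p_k/q_k = 163/9
(x₁, y₁) = (163, 9);  163² − 328·9² = 1 ✓

163 9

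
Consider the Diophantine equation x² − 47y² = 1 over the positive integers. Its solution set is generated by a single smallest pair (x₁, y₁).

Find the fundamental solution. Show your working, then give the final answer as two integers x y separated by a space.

d=47: √d = [6; 1,5,1,12] (ℓ=4, even), read p_3/q_3
k=0  a_k=6  p_k/q_k = 6/1
…
k=2  a_k=5  p_k/q_k = 41/6
k=3  a_k=1  p_k/q_k = 48/7
(x₁, y₁) = (48, 7);  48² − 47·7² = 1 ✓

48 7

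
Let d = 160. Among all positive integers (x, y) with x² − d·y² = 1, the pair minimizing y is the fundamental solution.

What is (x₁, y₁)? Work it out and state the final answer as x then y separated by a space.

721 57

[12; 1,1,1,5,1,1,1,24] for √160; ℓ=8 ⇒ convergent index 7
a_0=12:  p_0=12·1+0=12,  q_0=12·0+1=1
a_1=1:  p_1=1·12+1=13,  q_1=1·1+0=1
a_2=1:  p_2=1·13+12=25,  q_2=1·1+1=2
…
a_4=5:  p_4=5·38+25=215,  q_4=5·3+2=17
a_5=1:  p_5=1·215+38=253,  q_5=1·17+3=20
a_6=1:  p_6=1·253+215=468,  q_6=1·20+17=37
a_7=1:  p_7=1·468+253=721,  q_7=1·37+20=57
fundamental: x₁=721, y₁=57  (since 519841 − 160·3249 = 1)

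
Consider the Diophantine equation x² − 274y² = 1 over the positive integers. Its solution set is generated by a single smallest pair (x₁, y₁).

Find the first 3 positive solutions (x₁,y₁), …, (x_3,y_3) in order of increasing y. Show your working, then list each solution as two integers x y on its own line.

√274 → a₀=16, period (1,1,4,4,1,1,32); ℓ=7 odd so k=13
step 0: (16, 1)  from 16·(1,0) + (0,1)
step 1: (17, 1)  from 1·(16,1) + (1,0)
step 2: (33, 2)  from 1·(17,1) + (16,1)
step 3: (149, 9)  from 4·(33,2) + (17,1)
step 4: (629, 38)  from 4·(149,9) + (33,2)
step 5: (778, 47)  from 1·(629,38) + (149,9)
step 6: (1407, 85)  from 1·(778,47) + (629,38)
step 7: (45802, 2767)  from 32·(1407,85) + (778,47)
step 8: (47209, 2852)  from 1·(45802,2767) + (1407,85)
step 9: (93011, 5619)  from 1·(47209,2852) + (45802,2767)
step 10: (419253, 25328)  from 4·(93011,5619) + (47209,2852)
step 11: (1770023, 106931)  from 4·(419253,25328) + (93011,5619)
step 12: (2189276, 132259)  from 1·(1770023,106931) + (419253,25328)
step 13: (3959299, 239190)  from 1·(2189276,132259) + (1770023,106931)
(x₁, y₁) = (3959299, 239190);  3959299² − 274·239190² = 1 ✓
n=2: (3959299,239190)∘(3959299,239190) = (3959299·3959299+274·239190·239190, 3959299·239190+239190·3959299) = (31352097142801,1894049455620)
n=3: (31352097142801,1894049455620)∘(3959299,239190) = (3959299·31352097142801+274·239190·1894049455620, 3959299·1894049455620+239190·31352097142801) = (248264653730785753699,14998216231173381570)

3959299 239190
31352097142801 1894049455620
248264653730785753699 14998216231173381570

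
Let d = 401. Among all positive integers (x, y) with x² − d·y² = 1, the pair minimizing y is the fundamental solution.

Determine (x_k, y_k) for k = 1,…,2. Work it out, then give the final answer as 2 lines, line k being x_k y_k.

801 40
1283201 64080

√401 → a₀=20, period (40); ℓ=1 odd so k=1
a_0=20:  p_0=20·1+0=20,  q_0=20·0+1=1
a_1=40:  p_1=40·20+1=801,  q_1=40·1+0=40
(x₁, y₁) = (801, 40);  801² − 401·40² = 1 ✓
(x_2, y_2) = (801·801 + 401·40·40, 801·40 + 40·801) = (1283201, 64080)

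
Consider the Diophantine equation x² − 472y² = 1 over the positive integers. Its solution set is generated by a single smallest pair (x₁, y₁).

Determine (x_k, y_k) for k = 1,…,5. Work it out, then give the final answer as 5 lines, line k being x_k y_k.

306917 14127
188396089777 8671632918
115643925371868101 5322943120573485
70986173286526887819457 3267403467465432958572
43573726693046301732396700037 2005643340042853631571511563

[21; 1,2,1,1,1,…,2,1,42] for √472; ℓ=14 ⇒ convergent index 13
k=0  a_k=21  p_k/q_k = 21/1
k=1  a_k=1  p_k/q_k = 22/1
…
k=3  a_k=1  p_k/q_k = 87/4
…
k=5  a_k=1  p_k/q_k = 239/11
…
k=11  a_k=1  p_k/q_k = 84230/3877
k=12  a_k=2  p_k/q_k = 222687/10250
k=13  a_k=1  p_k/q_k = 306917/14127
fundamental: x₁=306917, y₁=14127  (since 94198044889 − 472·199572129 = 1)
k=2:  x_2 = 306917·306917+472·14127·14127 = 188396089777,  y_2 = 306917·14127+14127·306917 = 8671632918
k=3:  x_3 = 306917·188396089777+472·14127·8671632918 = 115643925371868101,  y_3 = 306917·8671632918+14127·188396089777 = 5322943120573485
k=4:  x_4 = 306917·115643925371868101+472·14127·5322943120573485 = 70986173286526887819457,  y_4 = 306917·5322943120573485+14127·115643925371868101 = 3267403467465432958572
k=5:  x_5 = 306917·70986173286526887819457+472·14127·3267403467465432958572 = 43573726693046301732396700037,  y_5 = 306917·3267403467465432958572+14127·70986173286526887819457 = 2005643340042853631571511563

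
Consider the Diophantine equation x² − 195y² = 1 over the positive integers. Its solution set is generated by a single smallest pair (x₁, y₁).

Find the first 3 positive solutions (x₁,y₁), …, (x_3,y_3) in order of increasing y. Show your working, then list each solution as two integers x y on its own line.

√195 = [13; 1,26, …], period ℓ=2 (even) → k=1
i=0: a=13 ⇒ p=13, q=1
i=1: a=1 ⇒ p=14, q=1
(x₁, y₁) = (14, 1);  14² − 195·1² = 1 ✓
k=2:  x_2 = 14·14+195·1·1 = 391,  y_2 = 14·1+1·14 = 28
k=3:  x_3 = 14·391+195·1·28 = 10934,  y_3 = 14·28+1·391 = 783

14 1
391 28
10934 783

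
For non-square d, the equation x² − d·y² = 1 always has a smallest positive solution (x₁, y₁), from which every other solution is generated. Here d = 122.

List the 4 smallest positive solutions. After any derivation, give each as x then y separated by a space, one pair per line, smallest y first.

d=122: √d = [11; 22] (ℓ=1, odd), read p_1/q_1
a_0=11:  p_0=11·1+0=11,  q_0=11·0+1=1
a_1=22:  p_1=22·11+1=243,  q_1=22·1+0=22
(x₁, y₁) = (243, 22);  243² − 122·22² = 1 ✓
k=2:  x_2 = 243·243+122·22·22 = 118097,  y_2 = 243·22+22·243 = 10692
k=3:  x_3 = 243·118097+122·22·10692 = 57394899,  y_3 = 243·10692+22·118097 = 5196290
k=4:  x_4 = 243·57394899+122·22·5196290 = 27893802817,  y_4 = 243·5196290+22·57394899 = 2525386248

243 22
118097 10692
57394899 5196290
27893802817 2525386248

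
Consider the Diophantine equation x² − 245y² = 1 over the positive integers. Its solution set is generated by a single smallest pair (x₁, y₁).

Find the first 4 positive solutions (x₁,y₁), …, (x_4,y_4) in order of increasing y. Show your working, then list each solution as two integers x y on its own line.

√245 → a₀=15, period (1,1,1,7,6,7,1,1,1,30); ℓ=10 even so k=9
i=0: a=15 ⇒ p=15, q=1
i=1: a=1 ⇒ p=16, q=1
i=2: a=1 ⇒ p=31, q=2
…
i=4: a=7 ⇒ p=360, q=23
i=5: a=6 ⇒ p=2207, q=141
…
i=7: a=1 ⇒ p=18016, q=1151
i=8: a=1 ⇒ p=33825, q=2161
i=9: a=1 ⇒ p=51841, q=3312
→ (51841, 3312).  Check: 51841²=2687489281, 245·3312²=2687489280, difference 1.
k=2:  x_2 = 51841·51841+245·3312·3312 = 5374978561,  y_2 = 51841·3312+3312·51841 = 343394784
k=3:  x_3 = 51841·5374978561+245·3312·343394784 = 557288527109761,  y_3 = 51841·343394784+3312·5374978561 = 35603857991376
k=4:  x_4 = 51841·557288527109761+245·3312·35603857991376 = 57780789062419261441,  y_4 = 51841·35603857991376+3312·557288527109761 = 3691479203918451648

51841 3312
5374978561 343394784
557288527109761 35603857991376
57780789062419261441 3691479203918451648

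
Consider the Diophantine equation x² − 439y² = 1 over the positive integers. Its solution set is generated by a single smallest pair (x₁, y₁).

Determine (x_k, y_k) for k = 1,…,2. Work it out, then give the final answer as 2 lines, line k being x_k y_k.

440 21
387199 18480

√439 → a₀=20, period (1,19,1,40); ℓ=4 even so k=3
a_0=20:  p_0=20·1+0=20,  q_0=20·0+1=1
…
a_2=19:  p_2=19·21+20=419,  q_2=19·1+1=20
a_3=1:  p_3=1·419+21=440,  q_3=1·20+1=21
→ (440, 21).  Check: 440²=193600, 439·21²=193599, difference 1.
(x_2, y_2) = (440·440 + 439·21·21, 440·21 + 21·440) = (387199, 18480)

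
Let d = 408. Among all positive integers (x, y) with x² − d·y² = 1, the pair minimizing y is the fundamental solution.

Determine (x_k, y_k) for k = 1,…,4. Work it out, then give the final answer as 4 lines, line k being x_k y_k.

d=408: √d = [20; 5,40] (ℓ=2, even), read p_1/q_1
k=0  a_k=20  p_k/q_k = 20/1
k=1  a_k=5  p_k/q_k = 101/5
→ (101, 5).  Check: 101²=10201, 408·5²=10200, difference 1.
(x_2, y_2) = (101·101 + 408·5·5, 101·5 + 5·101) = (20401, 1010)
(x_3, y_3) = (101·20401 + 408·5·1010, 101·1010 + 5·20401) = (4120901, 204015)
(x_4, y_4) = (101·4120901 + 408·5·204015, 101·204015 + 5·4120901) = (832401601, 41210020)

101 5
20401 1010
4120901 204015
832401601 41210020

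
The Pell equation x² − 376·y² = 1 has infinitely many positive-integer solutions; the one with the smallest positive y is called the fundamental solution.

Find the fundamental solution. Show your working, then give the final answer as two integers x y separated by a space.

2143295 110532

√376 = [19; 2,1,1,3,1,…,1,2,38, …], period ℓ=16 (even) → k=15
step 0: (19, 1)  from 19·(1,0) + (0,1)
…
step 6: (1241, 64)  from 2·(446,23) + (349,18)
step 7: (2928, 151)  from 2·(1241,64) + (446,23)
step 8: (12953, 668)  from 4·(2928,151) + (1241,64)
step 9: (28834, 1487)  from 2·(12953,668) + (2928,151)
step 10: (70621, 3642)  from 2·(28834,1487) + (12953,668)
…
step 14: (837427, 43187)  from 1·(468441,24158) + (368986,19029)
step 15: (2143295, 110532)  from 2·(837427,43187) + (468441,24158)
(x₁, y₁) = (2143295, 110532);  2143295² − 376·110532² = 1 ✓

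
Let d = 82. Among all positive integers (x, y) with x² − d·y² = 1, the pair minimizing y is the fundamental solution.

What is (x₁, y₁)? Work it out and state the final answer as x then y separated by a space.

[9; 18] for √82; ℓ=1 ⇒ convergent index 1
i=0: a=9 ⇒ p=9, q=1
i=1: a=18 ⇒ p=163, q=18
→ (163, 18).  Check: 163²=26569, 82·18²=26568, difference 1.

163 18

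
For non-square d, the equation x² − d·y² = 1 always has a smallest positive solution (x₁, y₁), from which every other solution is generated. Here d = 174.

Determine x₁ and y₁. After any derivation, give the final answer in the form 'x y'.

d=174: √d = [13; 5,4,5,26] (ℓ=4, even), read p_3/q_3
k=0  a_k=13  p_k/q_k = 13/1
k=1  a_k=5  p_k/q_k = 66/5
k=2  a_k=4  p_k/q_k = 277/21
k=3  a_k=5  p_k/q_k = 1451/110
→ (1451, 110).  Check: 1451²=2105401, 174·110²=2105400, difference 1.

1451 110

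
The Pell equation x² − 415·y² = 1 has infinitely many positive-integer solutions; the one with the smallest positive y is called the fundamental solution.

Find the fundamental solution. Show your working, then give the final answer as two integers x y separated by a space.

d=415: √d = [20; 2,1,2,4,6,…,1,2,40] (ℓ=16, even), read p_15/q_15
a_0=20:  p_0=20·1+0=20,  q_0=20·0+1=1
a_1=2:  p_1=2·20+1=41,  q_1=2·1+0=2
a_2=1:  p_2=1·41+20=61,  q_2=1·2+1=3
a_3=2:  p_3=2·61+41=163,  q_3=2·3+2=8
a_4=4:  p_4=4·163+61=713,  q_4=4·8+3=35
a_5=6:  p_5=6·713+163=4441,  q_5=6·35+8=218
…
a_7=1:  p_7=1·5154+4441=9595,  q_7=1·253+218=471
a_8=3:  p_8=3·9595+5154=33939,  q_8=3·471+253=1666
a_9=1:  p_9=1·33939+9595=43534,  q_9=1·1666+471=2137
a_10=1:  p_10=1·43534+33939=77473,  q_10=1·2137+1666=3803
a_11=6:  p_11=6·77473+43534=508372,  q_11=6·3803+2137=24955
a_12=4:  p_12=4·508372+77473=2110961,  q_12=4·24955+3803=103623
a_13=2:  p_13=2·2110961+508372=4730294,  q_13=2·103623+24955=232201
a_14=1:  p_14=1·4730294+2110961=6841255,  q_14=1·232201+103623=335824
a_15=2:  p_15=2·6841255+4730294=18412804,  q_15=2·335824+232201=903849
→ (18412804, 903849).  Check: 18412804²=339031351142416, 415·903849²=339031351142415, difference 1.

18412804 903849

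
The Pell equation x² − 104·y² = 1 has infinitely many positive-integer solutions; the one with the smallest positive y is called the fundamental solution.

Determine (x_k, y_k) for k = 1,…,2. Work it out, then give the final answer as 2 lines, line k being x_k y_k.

51 5
5201 510

√104 → a₀=10, period (5,20); ℓ=2 even so k=1
i=0: a=10 ⇒ p=10, q=1
i=1: a=5 ⇒ p=51, q=5
(x₁, y₁) = (51, 5);  51² − 104·5² = 1 ✓
(x_2, y_2) = (51·51 + 104·5·5, 51·5 + 5·51) = (5201, 510)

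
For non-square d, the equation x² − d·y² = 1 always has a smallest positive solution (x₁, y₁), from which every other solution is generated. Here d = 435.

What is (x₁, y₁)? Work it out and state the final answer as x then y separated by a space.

146 7

√435 → a₀=20, period (1,5,1,40); ℓ=4 even so k=3
i=0: a=20 ⇒ p=20, q=1
…
i=2: a=5 ⇒ p=125, q=6
i=3: a=1 ⇒ p=146, q=7
→ (146, 7).  Check: 146²=21316, 435·7²=21315, difference 1.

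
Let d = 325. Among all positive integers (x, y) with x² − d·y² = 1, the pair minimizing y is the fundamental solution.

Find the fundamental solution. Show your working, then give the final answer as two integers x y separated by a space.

649 36

[18; 36] for √325; ℓ=1 ⇒ convergent index 1
i=0: a=18 ⇒ p=18, q=1
i=1: a=36 ⇒ p=649, q=36
(x₁, y₁) = (649, 36);  649² − 325·36² = 1 ✓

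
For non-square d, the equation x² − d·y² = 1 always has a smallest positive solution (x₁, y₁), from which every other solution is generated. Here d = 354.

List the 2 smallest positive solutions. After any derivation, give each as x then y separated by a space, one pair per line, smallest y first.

√354 → a₀=18, period (1,4,2,2,18,2,2,4,1,36); ℓ=10 even so k=9
a_0=18:  p_0=18·1+0=18,  q_0=18·0+1=1
…
a_3=2:  p_3=2·94+19=207,  q_3=2·5+1=11
…
a_5=18:  p_5=18·508+207=9351,  q_5=18·27+11=497
…
a_7=2:  p_7=2·19210+9351=47771,  q_7=2·1021+497=2539
a_8=4:  p_8=4·47771+19210=210294,  q_8=4·2539+1021=11177
a_9=1:  p_9=1·210294+47771=258065,  q_9=1·11177+2539=13716
→ (258065, 13716).  Check: 258065²=66597544225, 354·13716²=66597544224, difference 1.
n=2: (258065,13716)∘(258065,13716) = (258065·258065+354·13716·13716, 258065·13716+13716·258065) = (133195088449,7079239080)

258065 13716
133195088449 7079239080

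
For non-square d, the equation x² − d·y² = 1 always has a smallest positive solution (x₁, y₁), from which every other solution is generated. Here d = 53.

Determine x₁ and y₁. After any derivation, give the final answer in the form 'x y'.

66249 9100

[7; 3,1,1,3,14] for √53; ℓ=5 ⇒ convergent index 9
k=0  a_k=7  p_k/q_k = 7/1
…
k=2  a_k=1  p_k/q_k = 29/4
k=3  a_k=1  p_k/q_k = 51/7
k=4  a_k=3  p_k/q_k = 182/25
k=5  a_k=14  p_k/q_k = 2599/357
…
k=8  a_k=1  p_k/q_k = 18557/2549
k=9  a_k=3  p_k/q_k = 66249/9100
fundamental: x₁=66249, y₁=9100  (since 4388930001 − 53·82810000 = 1)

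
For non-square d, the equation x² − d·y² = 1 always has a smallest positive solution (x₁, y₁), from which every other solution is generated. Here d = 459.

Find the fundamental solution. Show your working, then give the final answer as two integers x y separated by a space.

d=459: √d = [21; 2,2,1,4,21,4,1,2,2,42] (ℓ=10, even), read p_9/q_9
k=0  a_k=21  p_k/q_k = 21/1
…
k=4  a_k=4  p_k/q_k = 707/33
k=5  a_k=21  p_k/q_k = 14997/700
…
k=8  a_k=2  p_k/q_k = 212079/9899
k=9  a_k=2  p_k/q_k = 499850/23331
(x₁, y₁) = (499850, 23331);  499850² − 459·23331² = 1 ✓

499850 23331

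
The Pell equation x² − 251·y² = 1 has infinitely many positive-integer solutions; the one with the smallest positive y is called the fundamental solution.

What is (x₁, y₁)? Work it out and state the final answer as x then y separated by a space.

d=251: √d = [15; 1,5,2,1,2,…,5,1,30] (ℓ=14, even), read p_13/q_13
i=0: a=15 ⇒ p=15, q=1
i=1: a=1 ⇒ p=16, q=1
i=2: a=5 ⇒ p=95, q=6
i=3: a=2 ⇒ p=206, q=13
i=4: a=1 ⇒ p=301, q=19
i=5: a=2 ⇒ p=808, q=51
i=6: a=2 ⇒ p=1917, q=121
…
i=9: a=2 ⇒ p=151649, q=9572
i=10: a=1 ⇒ p=212692, q=13425
i=11: a=2 ⇒ p=577033, q=36422
i=12: a=5 ⇒ p=3097857, q=195535
i=13: a=1 ⇒ p=3674890, q=231957
→ (3674890, 231957).  Check: 3674890²=13504816512100, 251·231957²=13504816512099, difference 1.

3674890 231957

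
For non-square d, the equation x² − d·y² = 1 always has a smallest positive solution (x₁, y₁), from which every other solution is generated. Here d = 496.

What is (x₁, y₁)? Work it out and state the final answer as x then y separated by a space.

d=496: √d = [22; 3,1,2,4,1,…,1,3,44] (ℓ=16, even), read p_15/q_15
step 0: (22, 1)  from 22·(1,0) + (0,1)
…
step 7: (6080, 273)  from 2·(2383,107) + (1314,59)
step 8: (14543, 653)  from 2·(6080,273) + (2383,107)
step 9: (35166, 1579)  from 2·(14543,653) + (6080,273)
step 10: (49709, 2232)  from 1·(35166,1579) + (14543,653)
step 11: (84875, 3811)  from 1·(49709,2232) + (35166,1579)
…
step 13: (863293, 38763)  from 2·(389209,17476) + (84875,3811)
step 14: (1252502, 56239)  from 1·(863293,38763) + (389209,17476)
step 15: (4620799, 207480)  from 3·(1252502,56239) + (863293,38763)
→ (4620799, 207480).  Check: 4620799²=21351783398401, 496·207480²=21351783398400, difference 1.

4620799 207480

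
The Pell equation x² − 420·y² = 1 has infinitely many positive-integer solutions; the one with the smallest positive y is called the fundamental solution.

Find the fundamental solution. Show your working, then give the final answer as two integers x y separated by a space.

41 2

√420 = [20; 2,40, …], period ℓ=2 (even) → k=1
step 0: (20, 1)  from 20·(1,0) + (0,1)
step 1: (41, 2)  from 2·(20,1) + (1,0)
→ (41, 2).  Check: 41²=1681, 420·2²=1680, difference 1.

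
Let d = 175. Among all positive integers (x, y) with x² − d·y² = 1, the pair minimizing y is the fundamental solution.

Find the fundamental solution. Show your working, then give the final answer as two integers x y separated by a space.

[13; 4,2,1,2,4,26] for √175; ℓ=6 ⇒ convergent index 5
a_0=13:  p_0=13·1+0=13,  q_0=13·0+1=1
…
a_2=2:  p_2=2·53+13=119,  q_2=2·4+1=9
a_3=1:  p_3=1·119+53=172,  q_3=1·9+4=13
a_4=2:  p_4=2·172+119=463,  q_4=2·13+9=35
a_5=4:  p_5=4·463+172=2024,  q_5=4·35+13=153
→ (2024, 153).  Check: 2024²=4096576, 175·153²=4096575, difference 1.

2024 153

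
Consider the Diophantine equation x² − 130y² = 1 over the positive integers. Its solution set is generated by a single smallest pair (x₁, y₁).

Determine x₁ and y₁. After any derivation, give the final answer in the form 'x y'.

6499 570

[11; 2,2,22] for √130; ℓ=3 ⇒ convergent index 5
a_0=11:  p_0=11·1+0=11,  q_0=11·0+1=1
…
a_3=22:  p_3=22·57+23=1277,  q_3=22·5+2=112
a_4=2:  p_4=2·1277+57=2611,  q_4=2·112+5=229
a_5=2:  p_5=2·2611+1277=6499,  q_5=2·229+112=570
(x₁, y₁) = (6499, 570);  6499² − 130·570² = 1 ✓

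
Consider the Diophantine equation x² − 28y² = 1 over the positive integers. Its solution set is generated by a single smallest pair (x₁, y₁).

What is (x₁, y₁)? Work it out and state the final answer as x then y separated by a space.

√28 = [5; 3,2,3,10, …], period ℓ=4 (even) → k=3
a_0=5:  p_0=5·1+0=5,  q_0=5·0+1=1
…
a_2=2:  p_2=2·16+5=37,  q_2=2·3+1=7
a_3=3:  p_3=3·37+16=127,  q_3=3·7+3=24
(x₁, y₁) = (127, 24);  127² − 28·24² = 1 ✓

127 24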